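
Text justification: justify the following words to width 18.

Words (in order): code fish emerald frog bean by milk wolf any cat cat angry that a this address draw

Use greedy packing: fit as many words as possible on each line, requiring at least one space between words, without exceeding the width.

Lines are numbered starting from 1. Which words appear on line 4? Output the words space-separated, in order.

Answer: angry that a this

Derivation:
Line 1: ['code', 'fish', 'emerald'] (min_width=17, slack=1)
Line 2: ['frog', 'bean', 'by', 'milk'] (min_width=17, slack=1)
Line 3: ['wolf', 'any', 'cat', 'cat'] (min_width=16, slack=2)
Line 4: ['angry', 'that', 'a', 'this'] (min_width=17, slack=1)
Line 5: ['address', 'draw'] (min_width=12, slack=6)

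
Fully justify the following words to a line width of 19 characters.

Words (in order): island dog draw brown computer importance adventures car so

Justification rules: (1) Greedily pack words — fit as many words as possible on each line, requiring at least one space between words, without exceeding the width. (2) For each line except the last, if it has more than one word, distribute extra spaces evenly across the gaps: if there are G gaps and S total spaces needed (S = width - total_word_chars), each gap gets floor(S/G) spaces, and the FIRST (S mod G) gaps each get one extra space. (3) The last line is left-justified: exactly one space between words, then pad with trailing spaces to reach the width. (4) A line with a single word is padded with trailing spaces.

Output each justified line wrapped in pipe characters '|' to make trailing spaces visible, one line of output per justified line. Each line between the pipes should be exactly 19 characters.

Line 1: ['island', 'dog', 'draw'] (min_width=15, slack=4)
Line 2: ['brown', 'computer'] (min_width=14, slack=5)
Line 3: ['importance'] (min_width=10, slack=9)
Line 4: ['adventures', 'car', 'so'] (min_width=17, slack=2)

Answer: |island   dog   draw|
|brown      computer|
|importance         |
|adventures car so  |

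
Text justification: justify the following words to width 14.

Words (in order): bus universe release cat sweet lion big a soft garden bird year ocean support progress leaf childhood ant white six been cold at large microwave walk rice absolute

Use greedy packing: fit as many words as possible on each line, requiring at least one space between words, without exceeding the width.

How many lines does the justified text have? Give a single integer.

Answer: 12

Derivation:
Line 1: ['bus', 'universe'] (min_width=12, slack=2)
Line 2: ['release', 'cat'] (min_width=11, slack=3)
Line 3: ['sweet', 'lion', 'big'] (min_width=14, slack=0)
Line 4: ['a', 'soft', 'garden'] (min_width=13, slack=1)
Line 5: ['bird', 'year'] (min_width=9, slack=5)
Line 6: ['ocean', 'support'] (min_width=13, slack=1)
Line 7: ['progress', 'leaf'] (min_width=13, slack=1)
Line 8: ['childhood', 'ant'] (min_width=13, slack=1)
Line 9: ['white', 'six', 'been'] (min_width=14, slack=0)
Line 10: ['cold', 'at', 'large'] (min_width=13, slack=1)
Line 11: ['microwave', 'walk'] (min_width=14, slack=0)
Line 12: ['rice', 'absolute'] (min_width=13, slack=1)
Total lines: 12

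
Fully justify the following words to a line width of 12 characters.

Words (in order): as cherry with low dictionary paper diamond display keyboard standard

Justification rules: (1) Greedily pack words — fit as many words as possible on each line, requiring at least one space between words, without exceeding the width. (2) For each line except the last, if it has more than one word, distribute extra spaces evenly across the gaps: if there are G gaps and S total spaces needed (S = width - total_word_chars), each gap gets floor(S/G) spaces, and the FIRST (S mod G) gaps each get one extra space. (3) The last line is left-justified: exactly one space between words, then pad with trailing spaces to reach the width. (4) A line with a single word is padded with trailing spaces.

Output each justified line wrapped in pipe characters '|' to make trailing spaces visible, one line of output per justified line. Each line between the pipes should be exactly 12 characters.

Answer: |as    cherry|
|with     low|
|dictionary  |
|paper       |
|diamond     |
|display     |
|keyboard    |
|standard    |

Derivation:
Line 1: ['as', 'cherry'] (min_width=9, slack=3)
Line 2: ['with', 'low'] (min_width=8, slack=4)
Line 3: ['dictionary'] (min_width=10, slack=2)
Line 4: ['paper'] (min_width=5, slack=7)
Line 5: ['diamond'] (min_width=7, slack=5)
Line 6: ['display'] (min_width=7, slack=5)
Line 7: ['keyboard'] (min_width=8, slack=4)
Line 8: ['standard'] (min_width=8, slack=4)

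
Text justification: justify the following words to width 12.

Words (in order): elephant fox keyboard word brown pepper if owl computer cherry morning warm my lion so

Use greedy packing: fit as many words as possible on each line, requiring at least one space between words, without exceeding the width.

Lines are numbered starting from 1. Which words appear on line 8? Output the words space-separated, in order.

Answer: my lion so

Derivation:
Line 1: ['elephant', 'fox'] (min_width=12, slack=0)
Line 2: ['keyboard'] (min_width=8, slack=4)
Line 3: ['word', 'brown'] (min_width=10, slack=2)
Line 4: ['pepper', 'if'] (min_width=9, slack=3)
Line 5: ['owl', 'computer'] (min_width=12, slack=0)
Line 6: ['cherry'] (min_width=6, slack=6)
Line 7: ['morning', 'warm'] (min_width=12, slack=0)
Line 8: ['my', 'lion', 'so'] (min_width=10, slack=2)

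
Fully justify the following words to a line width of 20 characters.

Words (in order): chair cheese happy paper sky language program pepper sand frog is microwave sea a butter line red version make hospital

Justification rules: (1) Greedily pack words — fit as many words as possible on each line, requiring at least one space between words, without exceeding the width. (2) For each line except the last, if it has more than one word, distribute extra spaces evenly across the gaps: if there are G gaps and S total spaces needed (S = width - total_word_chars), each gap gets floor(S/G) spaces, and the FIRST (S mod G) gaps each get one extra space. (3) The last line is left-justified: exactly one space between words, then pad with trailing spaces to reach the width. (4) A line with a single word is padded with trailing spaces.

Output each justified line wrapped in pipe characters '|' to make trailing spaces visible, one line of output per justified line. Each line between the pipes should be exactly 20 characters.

Line 1: ['chair', 'cheese', 'happy'] (min_width=18, slack=2)
Line 2: ['paper', 'sky', 'language'] (min_width=18, slack=2)
Line 3: ['program', 'pepper', 'sand'] (min_width=19, slack=1)
Line 4: ['frog', 'is', 'microwave'] (min_width=17, slack=3)
Line 5: ['sea', 'a', 'butter', 'line'] (min_width=17, slack=3)
Line 6: ['red', 'version', 'make'] (min_width=16, slack=4)
Line 7: ['hospital'] (min_width=8, slack=12)

Answer: |chair  cheese  happy|
|paper  sky  language|
|program  pepper sand|
|frog   is  microwave|
|sea  a  butter  line|
|red   version   make|
|hospital            |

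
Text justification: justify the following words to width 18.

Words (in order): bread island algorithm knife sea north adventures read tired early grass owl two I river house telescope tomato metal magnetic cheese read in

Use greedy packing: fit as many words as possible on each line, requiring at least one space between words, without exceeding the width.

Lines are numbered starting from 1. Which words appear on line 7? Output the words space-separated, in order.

Line 1: ['bread', 'island'] (min_width=12, slack=6)
Line 2: ['algorithm', 'knife'] (min_width=15, slack=3)
Line 3: ['sea', 'north'] (min_width=9, slack=9)
Line 4: ['adventures', 'read'] (min_width=15, slack=3)
Line 5: ['tired', 'early', 'grass'] (min_width=17, slack=1)
Line 6: ['owl', 'two', 'I', 'river'] (min_width=15, slack=3)
Line 7: ['house', 'telescope'] (min_width=15, slack=3)
Line 8: ['tomato', 'metal'] (min_width=12, slack=6)
Line 9: ['magnetic', 'cheese'] (min_width=15, slack=3)
Line 10: ['read', 'in'] (min_width=7, slack=11)

Answer: house telescope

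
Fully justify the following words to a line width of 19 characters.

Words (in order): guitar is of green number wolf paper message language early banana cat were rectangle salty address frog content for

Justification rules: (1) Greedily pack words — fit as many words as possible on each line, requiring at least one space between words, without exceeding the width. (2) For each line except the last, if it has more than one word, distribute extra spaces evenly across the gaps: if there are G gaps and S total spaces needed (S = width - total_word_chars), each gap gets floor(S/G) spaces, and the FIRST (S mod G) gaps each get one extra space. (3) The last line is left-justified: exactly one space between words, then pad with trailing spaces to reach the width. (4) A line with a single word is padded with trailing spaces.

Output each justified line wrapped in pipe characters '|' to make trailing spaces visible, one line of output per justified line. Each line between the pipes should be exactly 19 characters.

Line 1: ['guitar', 'is', 'of', 'green'] (min_width=18, slack=1)
Line 2: ['number', 'wolf', 'paper'] (min_width=17, slack=2)
Line 3: ['message', 'language'] (min_width=16, slack=3)
Line 4: ['early', 'banana', 'cat'] (min_width=16, slack=3)
Line 5: ['were', 'rectangle'] (min_width=14, slack=5)
Line 6: ['salty', 'address', 'frog'] (min_width=18, slack=1)
Line 7: ['content', 'for'] (min_width=11, slack=8)

Answer: |guitar  is of green|
|number  wolf  paper|
|message    language|
|early   banana  cat|
|were      rectangle|
|salty  address frog|
|content for        |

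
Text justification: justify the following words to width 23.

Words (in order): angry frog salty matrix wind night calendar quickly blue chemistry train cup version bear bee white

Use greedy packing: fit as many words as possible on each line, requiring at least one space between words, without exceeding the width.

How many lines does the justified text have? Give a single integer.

Answer: 5

Derivation:
Line 1: ['angry', 'frog', 'salty', 'matrix'] (min_width=23, slack=0)
Line 2: ['wind', 'night', 'calendar'] (min_width=19, slack=4)
Line 3: ['quickly', 'blue', 'chemistry'] (min_width=22, slack=1)
Line 4: ['train', 'cup', 'version', 'bear'] (min_width=22, slack=1)
Line 5: ['bee', 'white'] (min_width=9, slack=14)
Total lines: 5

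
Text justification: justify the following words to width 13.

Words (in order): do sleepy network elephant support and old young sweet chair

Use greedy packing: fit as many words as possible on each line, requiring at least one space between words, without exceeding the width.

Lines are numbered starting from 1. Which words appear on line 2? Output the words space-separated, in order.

Line 1: ['do', 'sleepy'] (min_width=9, slack=4)
Line 2: ['network'] (min_width=7, slack=6)
Line 3: ['elephant'] (min_width=8, slack=5)
Line 4: ['support', 'and'] (min_width=11, slack=2)
Line 5: ['old', 'young'] (min_width=9, slack=4)
Line 6: ['sweet', 'chair'] (min_width=11, slack=2)

Answer: network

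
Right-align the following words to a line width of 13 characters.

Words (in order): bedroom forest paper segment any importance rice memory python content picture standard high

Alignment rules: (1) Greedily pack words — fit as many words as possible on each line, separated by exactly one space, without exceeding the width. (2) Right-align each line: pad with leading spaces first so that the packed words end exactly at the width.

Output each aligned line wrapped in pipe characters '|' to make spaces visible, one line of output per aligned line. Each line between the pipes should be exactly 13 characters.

Answer: |      bedroom|
| forest paper|
|  segment any|
|   importance|
|  rice memory|
|       python|
|      content|
|      picture|
|standard high|

Derivation:
Line 1: ['bedroom'] (min_width=7, slack=6)
Line 2: ['forest', 'paper'] (min_width=12, slack=1)
Line 3: ['segment', 'any'] (min_width=11, slack=2)
Line 4: ['importance'] (min_width=10, slack=3)
Line 5: ['rice', 'memory'] (min_width=11, slack=2)
Line 6: ['python'] (min_width=6, slack=7)
Line 7: ['content'] (min_width=7, slack=6)
Line 8: ['picture'] (min_width=7, slack=6)
Line 9: ['standard', 'high'] (min_width=13, slack=0)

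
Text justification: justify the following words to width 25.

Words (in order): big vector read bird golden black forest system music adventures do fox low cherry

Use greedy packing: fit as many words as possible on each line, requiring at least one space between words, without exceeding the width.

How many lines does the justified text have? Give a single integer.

Answer: 4

Derivation:
Line 1: ['big', 'vector', 'read', 'bird'] (min_width=20, slack=5)
Line 2: ['golden', 'black', 'forest'] (min_width=19, slack=6)
Line 3: ['system', 'music', 'adventures'] (min_width=23, slack=2)
Line 4: ['do', 'fox', 'low', 'cherry'] (min_width=17, slack=8)
Total lines: 4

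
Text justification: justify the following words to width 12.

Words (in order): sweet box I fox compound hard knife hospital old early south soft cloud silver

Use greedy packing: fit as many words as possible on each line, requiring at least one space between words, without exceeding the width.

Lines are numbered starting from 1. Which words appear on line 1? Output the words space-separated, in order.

Line 1: ['sweet', 'box', 'I'] (min_width=11, slack=1)
Line 2: ['fox', 'compound'] (min_width=12, slack=0)
Line 3: ['hard', 'knife'] (min_width=10, slack=2)
Line 4: ['hospital', 'old'] (min_width=12, slack=0)
Line 5: ['early', 'south'] (min_width=11, slack=1)
Line 6: ['soft', 'cloud'] (min_width=10, slack=2)
Line 7: ['silver'] (min_width=6, slack=6)

Answer: sweet box I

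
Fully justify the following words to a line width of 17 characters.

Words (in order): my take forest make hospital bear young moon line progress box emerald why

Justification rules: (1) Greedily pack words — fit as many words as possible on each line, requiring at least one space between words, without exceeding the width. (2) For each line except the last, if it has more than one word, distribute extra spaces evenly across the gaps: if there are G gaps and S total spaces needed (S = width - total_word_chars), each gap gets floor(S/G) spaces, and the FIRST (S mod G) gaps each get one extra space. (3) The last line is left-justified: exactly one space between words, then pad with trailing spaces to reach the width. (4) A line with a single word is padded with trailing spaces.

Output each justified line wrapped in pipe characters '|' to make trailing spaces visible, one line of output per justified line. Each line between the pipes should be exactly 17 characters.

Answer: |my   take  forest|
|make     hospital|
|bear  young  moon|
|line progress box|
|emerald why      |

Derivation:
Line 1: ['my', 'take', 'forest'] (min_width=14, slack=3)
Line 2: ['make', 'hospital'] (min_width=13, slack=4)
Line 3: ['bear', 'young', 'moon'] (min_width=15, slack=2)
Line 4: ['line', 'progress', 'box'] (min_width=17, slack=0)
Line 5: ['emerald', 'why'] (min_width=11, slack=6)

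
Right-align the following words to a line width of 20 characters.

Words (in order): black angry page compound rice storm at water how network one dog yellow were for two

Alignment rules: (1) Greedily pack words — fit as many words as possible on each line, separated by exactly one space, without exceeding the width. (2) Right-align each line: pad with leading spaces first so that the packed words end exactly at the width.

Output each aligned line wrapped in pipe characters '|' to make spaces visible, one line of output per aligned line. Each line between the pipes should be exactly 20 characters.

Answer: |    black angry page|
| compound rice storm|
|at water how network|
| one dog yellow were|
|             for two|

Derivation:
Line 1: ['black', 'angry', 'page'] (min_width=16, slack=4)
Line 2: ['compound', 'rice', 'storm'] (min_width=19, slack=1)
Line 3: ['at', 'water', 'how', 'network'] (min_width=20, slack=0)
Line 4: ['one', 'dog', 'yellow', 'were'] (min_width=19, slack=1)
Line 5: ['for', 'two'] (min_width=7, slack=13)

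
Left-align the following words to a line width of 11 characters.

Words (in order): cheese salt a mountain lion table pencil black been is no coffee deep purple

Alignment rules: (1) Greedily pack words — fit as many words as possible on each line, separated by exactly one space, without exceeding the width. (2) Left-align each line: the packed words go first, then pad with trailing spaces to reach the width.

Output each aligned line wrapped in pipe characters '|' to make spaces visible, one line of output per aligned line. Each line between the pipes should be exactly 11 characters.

Answer: |cheese salt|
|a mountain |
|lion table |
|pencil     |
|black been |
|is no      |
|coffee deep|
|purple     |

Derivation:
Line 1: ['cheese', 'salt'] (min_width=11, slack=0)
Line 2: ['a', 'mountain'] (min_width=10, slack=1)
Line 3: ['lion', 'table'] (min_width=10, slack=1)
Line 4: ['pencil'] (min_width=6, slack=5)
Line 5: ['black', 'been'] (min_width=10, slack=1)
Line 6: ['is', 'no'] (min_width=5, slack=6)
Line 7: ['coffee', 'deep'] (min_width=11, slack=0)
Line 8: ['purple'] (min_width=6, slack=5)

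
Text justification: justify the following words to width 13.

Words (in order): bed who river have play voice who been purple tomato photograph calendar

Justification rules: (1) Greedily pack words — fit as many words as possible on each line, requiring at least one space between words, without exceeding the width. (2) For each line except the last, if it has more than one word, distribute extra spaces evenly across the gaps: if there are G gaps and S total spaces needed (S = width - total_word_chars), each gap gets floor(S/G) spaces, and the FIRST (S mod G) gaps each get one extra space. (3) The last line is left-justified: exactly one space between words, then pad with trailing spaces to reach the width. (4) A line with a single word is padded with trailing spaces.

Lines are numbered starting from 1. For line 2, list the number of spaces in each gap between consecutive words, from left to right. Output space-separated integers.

Line 1: ['bed', 'who', 'river'] (min_width=13, slack=0)
Line 2: ['have', 'play'] (min_width=9, slack=4)
Line 3: ['voice', 'who'] (min_width=9, slack=4)
Line 4: ['been', 'purple'] (min_width=11, slack=2)
Line 5: ['tomato'] (min_width=6, slack=7)
Line 6: ['photograph'] (min_width=10, slack=3)
Line 7: ['calendar'] (min_width=8, slack=5)

Answer: 5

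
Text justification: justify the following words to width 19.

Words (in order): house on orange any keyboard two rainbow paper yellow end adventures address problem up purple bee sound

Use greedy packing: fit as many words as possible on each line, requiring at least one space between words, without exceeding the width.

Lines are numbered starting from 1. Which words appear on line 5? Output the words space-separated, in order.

Answer: adventures address

Derivation:
Line 1: ['house', 'on', 'orange', 'any'] (min_width=19, slack=0)
Line 2: ['keyboard', 'two'] (min_width=12, slack=7)
Line 3: ['rainbow', 'paper'] (min_width=13, slack=6)
Line 4: ['yellow', 'end'] (min_width=10, slack=9)
Line 5: ['adventures', 'address'] (min_width=18, slack=1)
Line 6: ['problem', 'up', 'purple'] (min_width=17, slack=2)
Line 7: ['bee', 'sound'] (min_width=9, slack=10)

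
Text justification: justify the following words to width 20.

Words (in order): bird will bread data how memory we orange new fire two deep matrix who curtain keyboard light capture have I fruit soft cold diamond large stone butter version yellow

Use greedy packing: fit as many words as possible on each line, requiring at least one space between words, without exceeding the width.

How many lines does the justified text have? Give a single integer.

Answer: 9

Derivation:
Line 1: ['bird', 'will', 'bread', 'data'] (min_width=20, slack=0)
Line 2: ['how', 'memory', 'we', 'orange'] (min_width=20, slack=0)
Line 3: ['new', 'fire', 'two', 'deep'] (min_width=17, slack=3)
Line 4: ['matrix', 'who', 'curtain'] (min_width=18, slack=2)
Line 5: ['keyboard', 'light'] (min_width=14, slack=6)
Line 6: ['capture', 'have', 'I', 'fruit'] (min_width=20, slack=0)
Line 7: ['soft', 'cold', 'diamond'] (min_width=17, slack=3)
Line 8: ['large', 'stone', 'butter'] (min_width=18, slack=2)
Line 9: ['version', 'yellow'] (min_width=14, slack=6)
Total lines: 9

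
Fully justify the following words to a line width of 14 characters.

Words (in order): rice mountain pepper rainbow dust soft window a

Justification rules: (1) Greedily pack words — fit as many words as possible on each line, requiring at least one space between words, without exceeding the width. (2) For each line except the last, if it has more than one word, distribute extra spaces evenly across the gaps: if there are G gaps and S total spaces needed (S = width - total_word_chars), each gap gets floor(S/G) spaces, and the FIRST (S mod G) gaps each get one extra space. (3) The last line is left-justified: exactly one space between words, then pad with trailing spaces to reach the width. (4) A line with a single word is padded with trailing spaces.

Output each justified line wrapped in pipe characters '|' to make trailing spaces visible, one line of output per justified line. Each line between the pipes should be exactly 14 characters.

Line 1: ['rice', 'mountain'] (min_width=13, slack=1)
Line 2: ['pepper', 'rainbow'] (min_width=14, slack=0)
Line 3: ['dust', 'soft'] (min_width=9, slack=5)
Line 4: ['window', 'a'] (min_width=8, slack=6)

Answer: |rice  mountain|
|pepper rainbow|
|dust      soft|
|window a      |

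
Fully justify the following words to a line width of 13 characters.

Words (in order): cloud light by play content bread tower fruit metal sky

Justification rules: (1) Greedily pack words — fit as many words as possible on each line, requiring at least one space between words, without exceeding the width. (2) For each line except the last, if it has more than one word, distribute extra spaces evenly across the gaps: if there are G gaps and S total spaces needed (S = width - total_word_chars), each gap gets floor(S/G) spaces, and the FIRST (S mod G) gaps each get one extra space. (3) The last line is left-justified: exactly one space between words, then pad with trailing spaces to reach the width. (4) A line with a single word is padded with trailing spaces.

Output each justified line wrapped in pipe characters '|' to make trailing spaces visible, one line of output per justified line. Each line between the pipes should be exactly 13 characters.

Line 1: ['cloud', 'light'] (min_width=11, slack=2)
Line 2: ['by', 'play'] (min_width=7, slack=6)
Line 3: ['content', 'bread'] (min_width=13, slack=0)
Line 4: ['tower', 'fruit'] (min_width=11, slack=2)
Line 5: ['metal', 'sky'] (min_width=9, slack=4)

Answer: |cloud   light|
|by       play|
|content bread|
|tower   fruit|
|metal sky    |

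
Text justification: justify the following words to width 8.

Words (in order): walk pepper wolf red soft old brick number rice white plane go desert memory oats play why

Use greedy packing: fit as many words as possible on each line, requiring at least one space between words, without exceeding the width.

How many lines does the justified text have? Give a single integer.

Answer: 13

Derivation:
Line 1: ['walk'] (min_width=4, slack=4)
Line 2: ['pepper'] (min_width=6, slack=2)
Line 3: ['wolf', 'red'] (min_width=8, slack=0)
Line 4: ['soft', 'old'] (min_width=8, slack=0)
Line 5: ['brick'] (min_width=5, slack=3)
Line 6: ['number'] (min_width=6, slack=2)
Line 7: ['rice'] (min_width=4, slack=4)
Line 8: ['white'] (min_width=5, slack=3)
Line 9: ['plane', 'go'] (min_width=8, slack=0)
Line 10: ['desert'] (min_width=6, slack=2)
Line 11: ['memory'] (min_width=6, slack=2)
Line 12: ['oats'] (min_width=4, slack=4)
Line 13: ['play', 'why'] (min_width=8, slack=0)
Total lines: 13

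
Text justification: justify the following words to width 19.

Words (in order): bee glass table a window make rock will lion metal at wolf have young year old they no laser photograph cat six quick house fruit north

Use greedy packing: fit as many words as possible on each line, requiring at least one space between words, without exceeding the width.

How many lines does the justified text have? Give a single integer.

Line 1: ['bee', 'glass', 'table', 'a'] (min_width=17, slack=2)
Line 2: ['window', 'make', 'rock'] (min_width=16, slack=3)
Line 3: ['will', 'lion', 'metal', 'at'] (min_width=18, slack=1)
Line 4: ['wolf', 'have', 'young'] (min_width=15, slack=4)
Line 5: ['year', 'old', 'they', 'no'] (min_width=16, slack=3)
Line 6: ['laser', 'photograph'] (min_width=16, slack=3)
Line 7: ['cat', 'six', 'quick', 'house'] (min_width=19, slack=0)
Line 8: ['fruit', 'north'] (min_width=11, slack=8)
Total lines: 8

Answer: 8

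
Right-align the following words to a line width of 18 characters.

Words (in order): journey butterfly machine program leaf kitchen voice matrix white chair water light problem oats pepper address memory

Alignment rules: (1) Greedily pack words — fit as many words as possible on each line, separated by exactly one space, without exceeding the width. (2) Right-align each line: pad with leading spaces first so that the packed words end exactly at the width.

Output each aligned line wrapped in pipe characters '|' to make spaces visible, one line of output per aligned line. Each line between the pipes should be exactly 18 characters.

Answer: | journey butterfly|
|   machine program|
|leaf kitchen voice|
|matrix white chair|
|       water light|
|      problem oats|
|    pepper address|
|            memory|

Derivation:
Line 1: ['journey', 'butterfly'] (min_width=17, slack=1)
Line 2: ['machine', 'program'] (min_width=15, slack=3)
Line 3: ['leaf', 'kitchen', 'voice'] (min_width=18, slack=0)
Line 4: ['matrix', 'white', 'chair'] (min_width=18, slack=0)
Line 5: ['water', 'light'] (min_width=11, slack=7)
Line 6: ['problem', 'oats'] (min_width=12, slack=6)
Line 7: ['pepper', 'address'] (min_width=14, slack=4)
Line 8: ['memory'] (min_width=6, slack=12)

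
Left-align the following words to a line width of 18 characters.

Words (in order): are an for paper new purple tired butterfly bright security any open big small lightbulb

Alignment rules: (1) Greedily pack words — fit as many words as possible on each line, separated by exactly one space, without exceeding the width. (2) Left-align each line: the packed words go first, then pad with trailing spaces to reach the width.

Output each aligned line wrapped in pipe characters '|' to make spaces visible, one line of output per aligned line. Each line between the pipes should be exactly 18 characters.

Line 1: ['are', 'an', 'for', 'paper'] (min_width=16, slack=2)
Line 2: ['new', 'purple', 'tired'] (min_width=16, slack=2)
Line 3: ['butterfly', 'bright'] (min_width=16, slack=2)
Line 4: ['security', 'any', 'open'] (min_width=17, slack=1)
Line 5: ['big', 'small'] (min_width=9, slack=9)
Line 6: ['lightbulb'] (min_width=9, slack=9)

Answer: |are an for paper  |
|new purple tired  |
|butterfly bright  |
|security any open |
|big small         |
|lightbulb         |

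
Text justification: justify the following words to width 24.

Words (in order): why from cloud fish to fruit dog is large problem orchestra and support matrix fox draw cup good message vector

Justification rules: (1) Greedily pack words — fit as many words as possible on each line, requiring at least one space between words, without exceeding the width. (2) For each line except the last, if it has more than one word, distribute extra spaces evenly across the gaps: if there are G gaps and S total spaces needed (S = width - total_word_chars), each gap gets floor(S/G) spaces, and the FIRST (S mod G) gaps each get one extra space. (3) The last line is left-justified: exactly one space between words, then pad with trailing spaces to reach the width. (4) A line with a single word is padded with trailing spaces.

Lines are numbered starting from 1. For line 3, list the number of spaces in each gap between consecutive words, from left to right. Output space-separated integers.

Answer: 3 2

Derivation:
Line 1: ['why', 'from', 'cloud', 'fish', 'to'] (min_width=22, slack=2)
Line 2: ['fruit', 'dog', 'is', 'large'] (min_width=18, slack=6)
Line 3: ['problem', 'orchestra', 'and'] (min_width=21, slack=3)
Line 4: ['support', 'matrix', 'fox', 'draw'] (min_width=23, slack=1)
Line 5: ['cup', 'good', 'message', 'vector'] (min_width=23, slack=1)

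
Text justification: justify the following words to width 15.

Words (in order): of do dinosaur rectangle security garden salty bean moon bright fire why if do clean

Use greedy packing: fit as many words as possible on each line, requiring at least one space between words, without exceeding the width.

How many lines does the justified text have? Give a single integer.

Line 1: ['of', 'do', 'dinosaur'] (min_width=14, slack=1)
Line 2: ['rectangle'] (min_width=9, slack=6)
Line 3: ['security', 'garden'] (min_width=15, slack=0)
Line 4: ['salty', 'bean', 'moon'] (min_width=15, slack=0)
Line 5: ['bright', 'fire', 'why'] (min_width=15, slack=0)
Line 6: ['if', 'do', 'clean'] (min_width=11, slack=4)
Total lines: 6

Answer: 6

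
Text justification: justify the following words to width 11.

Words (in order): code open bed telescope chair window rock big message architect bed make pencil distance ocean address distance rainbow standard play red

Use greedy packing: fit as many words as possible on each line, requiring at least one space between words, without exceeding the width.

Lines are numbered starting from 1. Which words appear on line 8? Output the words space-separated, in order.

Answer: bed make

Derivation:
Line 1: ['code', 'open'] (min_width=9, slack=2)
Line 2: ['bed'] (min_width=3, slack=8)
Line 3: ['telescope'] (min_width=9, slack=2)
Line 4: ['chair'] (min_width=5, slack=6)
Line 5: ['window', 'rock'] (min_width=11, slack=0)
Line 6: ['big', 'message'] (min_width=11, slack=0)
Line 7: ['architect'] (min_width=9, slack=2)
Line 8: ['bed', 'make'] (min_width=8, slack=3)
Line 9: ['pencil'] (min_width=6, slack=5)
Line 10: ['distance'] (min_width=8, slack=3)
Line 11: ['ocean'] (min_width=5, slack=6)
Line 12: ['address'] (min_width=7, slack=4)
Line 13: ['distance'] (min_width=8, slack=3)
Line 14: ['rainbow'] (min_width=7, slack=4)
Line 15: ['standard'] (min_width=8, slack=3)
Line 16: ['play', 'red'] (min_width=8, slack=3)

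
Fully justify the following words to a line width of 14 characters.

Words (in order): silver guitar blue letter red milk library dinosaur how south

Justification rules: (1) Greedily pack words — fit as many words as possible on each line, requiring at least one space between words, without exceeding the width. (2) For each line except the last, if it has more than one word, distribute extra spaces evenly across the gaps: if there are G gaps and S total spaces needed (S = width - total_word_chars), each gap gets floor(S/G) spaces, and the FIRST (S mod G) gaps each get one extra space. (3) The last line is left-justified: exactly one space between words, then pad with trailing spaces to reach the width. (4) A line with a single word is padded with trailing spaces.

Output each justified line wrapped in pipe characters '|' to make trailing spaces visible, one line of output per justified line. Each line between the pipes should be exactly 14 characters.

Answer: |silver  guitar|
|blue    letter|
|red       milk|
|library       |
|dinosaur   how|
|south         |

Derivation:
Line 1: ['silver', 'guitar'] (min_width=13, slack=1)
Line 2: ['blue', 'letter'] (min_width=11, slack=3)
Line 3: ['red', 'milk'] (min_width=8, slack=6)
Line 4: ['library'] (min_width=7, slack=7)
Line 5: ['dinosaur', 'how'] (min_width=12, slack=2)
Line 6: ['south'] (min_width=5, slack=9)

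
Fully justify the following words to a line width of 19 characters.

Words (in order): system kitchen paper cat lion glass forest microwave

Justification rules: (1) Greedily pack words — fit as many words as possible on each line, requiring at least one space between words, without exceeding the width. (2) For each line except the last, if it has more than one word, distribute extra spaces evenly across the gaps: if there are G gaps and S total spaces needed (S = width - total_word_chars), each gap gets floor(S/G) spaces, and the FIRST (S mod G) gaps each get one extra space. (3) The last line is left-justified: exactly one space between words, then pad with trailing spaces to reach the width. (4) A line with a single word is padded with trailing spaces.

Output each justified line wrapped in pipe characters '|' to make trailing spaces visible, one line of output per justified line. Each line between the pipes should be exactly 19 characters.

Line 1: ['system', 'kitchen'] (min_width=14, slack=5)
Line 2: ['paper', 'cat', 'lion'] (min_width=14, slack=5)
Line 3: ['glass', 'forest'] (min_width=12, slack=7)
Line 4: ['microwave'] (min_width=9, slack=10)

Answer: |system      kitchen|
|paper    cat   lion|
|glass        forest|
|microwave          |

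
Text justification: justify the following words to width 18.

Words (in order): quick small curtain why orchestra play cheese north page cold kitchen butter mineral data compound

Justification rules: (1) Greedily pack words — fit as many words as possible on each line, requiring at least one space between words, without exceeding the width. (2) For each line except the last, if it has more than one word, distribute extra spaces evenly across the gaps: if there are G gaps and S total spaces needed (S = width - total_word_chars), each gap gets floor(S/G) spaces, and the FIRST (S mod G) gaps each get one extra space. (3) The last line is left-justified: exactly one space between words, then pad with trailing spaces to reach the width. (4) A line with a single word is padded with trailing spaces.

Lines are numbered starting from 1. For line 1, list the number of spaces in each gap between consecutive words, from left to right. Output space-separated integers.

Line 1: ['quick', 'small'] (min_width=11, slack=7)
Line 2: ['curtain', 'why'] (min_width=11, slack=7)
Line 3: ['orchestra', 'play'] (min_width=14, slack=4)
Line 4: ['cheese', 'north', 'page'] (min_width=17, slack=1)
Line 5: ['cold', 'kitchen'] (min_width=12, slack=6)
Line 6: ['butter', 'mineral'] (min_width=14, slack=4)
Line 7: ['data', 'compound'] (min_width=13, slack=5)

Answer: 8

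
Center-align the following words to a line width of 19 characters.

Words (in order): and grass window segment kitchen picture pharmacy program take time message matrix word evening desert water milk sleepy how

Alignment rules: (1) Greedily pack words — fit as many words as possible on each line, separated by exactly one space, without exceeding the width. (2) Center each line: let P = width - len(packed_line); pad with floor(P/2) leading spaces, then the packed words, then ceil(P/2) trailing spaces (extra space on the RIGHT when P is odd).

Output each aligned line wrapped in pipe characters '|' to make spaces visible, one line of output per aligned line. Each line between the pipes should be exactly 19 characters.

Line 1: ['and', 'grass', 'window'] (min_width=16, slack=3)
Line 2: ['segment', 'kitchen'] (min_width=15, slack=4)
Line 3: ['picture', 'pharmacy'] (min_width=16, slack=3)
Line 4: ['program', 'take', 'time'] (min_width=17, slack=2)
Line 5: ['message', 'matrix', 'word'] (min_width=19, slack=0)
Line 6: ['evening', 'desert'] (min_width=14, slack=5)
Line 7: ['water', 'milk', 'sleepy'] (min_width=17, slack=2)
Line 8: ['how'] (min_width=3, slack=16)

Answer: | and grass window  |
|  segment kitchen  |
| picture pharmacy  |
| program take time |
|message matrix word|
|  evening desert   |
| water milk sleepy |
|        how        |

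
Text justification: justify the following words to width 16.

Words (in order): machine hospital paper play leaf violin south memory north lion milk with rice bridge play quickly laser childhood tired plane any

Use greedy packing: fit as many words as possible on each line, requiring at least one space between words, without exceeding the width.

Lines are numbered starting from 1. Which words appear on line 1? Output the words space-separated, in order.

Answer: machine hospital

Derivation:
Line 1: ['machine', 'hospital'] (min_width=16, slack=0)
Line 2: ['paper', 'play', 'leaf'] (min_width=15, slack=1)
Line 3: ['violin', 'south'] (min_width=12, slack=4)
Line 4: ['memory', 'north'] (min_width=12, slack=4)
Line 5: ['lion', 'milk', 'with'] (min_width=14, slack=2)
Line 6: ['rice', 'bridge', 'play'] (min_width=16, slack=0)
Line 7: ['quickly', 'laser'] (min_width=13, slack=3)
Line 8: ['childhood', 'tired'] (min_width=15, slack=1)
Line 9: ['plane', 'any'] (min_width=9, slack=7)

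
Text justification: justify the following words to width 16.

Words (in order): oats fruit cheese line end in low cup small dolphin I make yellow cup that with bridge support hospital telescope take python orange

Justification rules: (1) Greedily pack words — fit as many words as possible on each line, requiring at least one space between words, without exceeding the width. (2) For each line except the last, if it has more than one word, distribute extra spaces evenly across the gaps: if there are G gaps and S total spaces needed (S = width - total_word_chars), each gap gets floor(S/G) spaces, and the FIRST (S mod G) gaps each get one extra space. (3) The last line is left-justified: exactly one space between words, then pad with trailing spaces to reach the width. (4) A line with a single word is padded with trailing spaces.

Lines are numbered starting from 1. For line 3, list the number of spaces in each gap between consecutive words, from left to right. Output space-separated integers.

Answer: 1 1 1

Derivation:
Line 1: ['oats', 'fruit'] (min_width=10, slack=6)
Line 2: ['cheese', 'line', 'end'] (min_width=15, slack=1)
Line 3: ['in', 'low', 'cup', 'small'] (min_width=16, slack=0)
Line 4: ['dolphin', 'I', 'make'] (min_width=14, slack=2)
Line 5: ['yellow', 'cup', 'that'] (min_width=15, slack=1)
Line 6: ['with', 'bridge'] (min_width=11, slack=5)
Line 7: ['support', 'hospital'] (min_width=16, slack=0)
Line 8: ['telescope', 'take'] (min_width=14, slack=2)
Line 9: ['python', 'orange'] (min_width=13, slack=3)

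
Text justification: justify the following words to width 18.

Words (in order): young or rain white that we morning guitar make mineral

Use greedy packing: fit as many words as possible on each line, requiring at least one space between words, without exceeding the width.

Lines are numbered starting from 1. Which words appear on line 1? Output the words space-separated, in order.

Line 1: ['young', 'or', 'rain'] (min_width=13, slack=5)
Line 2: ['white', 'that', 'we'] (min_width=13, slack=5)
Line 3: ['morning', 'guitar'] (min_width=14, slack=4)
Line 4: ['make', 'mineral'] (min_width=12, slack=6)

Answer: young or rain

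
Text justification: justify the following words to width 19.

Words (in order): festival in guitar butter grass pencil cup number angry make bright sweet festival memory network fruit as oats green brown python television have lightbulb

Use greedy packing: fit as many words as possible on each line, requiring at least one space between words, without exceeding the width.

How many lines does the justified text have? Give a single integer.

Line 1: ['festival', 'in', 'guitar'] (min_width=18, slack=1)
Line 2: ['butter', 'grass', 'pencil'] (min_width=19, slack=0)
Line 3: ['cup', 'number', 'angry'] (min_width=16, slack=3)
Line 4: ['make', 'bright', 'sweet'] (min_width=17, slack=2)
Line 5: ['festival', 'memory'] (min_width=15, slack=4)
Line 6: ['network', 'fruit', 'as'] (min_width=16, slack=3)
Line 7: ['oats', 'green', 'brown'] (min_width=16, slack=3)
Line 8: ['python', 'television'] (min_width=17, slack=2)
Line 9: ['have', 'lightbulb'] (min_width=14, slack=5)
Total lines: 9

Answer: 9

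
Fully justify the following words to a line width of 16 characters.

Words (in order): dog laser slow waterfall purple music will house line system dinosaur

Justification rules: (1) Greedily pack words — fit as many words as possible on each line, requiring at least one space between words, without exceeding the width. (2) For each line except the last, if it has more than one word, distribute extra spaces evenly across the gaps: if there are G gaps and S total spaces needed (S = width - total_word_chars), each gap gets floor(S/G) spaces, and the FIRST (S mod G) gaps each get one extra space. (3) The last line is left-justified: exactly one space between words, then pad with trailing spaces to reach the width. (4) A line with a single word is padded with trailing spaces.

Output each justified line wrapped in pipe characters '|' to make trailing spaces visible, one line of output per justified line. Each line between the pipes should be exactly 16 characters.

Line 1: ['dog', 'laser', 'slow'] (min_width=14, slack=2)
Line 2: ['waterfall', 'purple'] (min_width=16, slack=0)
Line 3: ['music', 'will', 'house'] (min_width=16, slack=0)
Line 4: ['line', 'system'] (min_width=11, slack=5)
Line 5: ['dinosaur'] (min_width=8, slack=8)

Answer: |dog  laser  slow|
|waterfall purple|
|music will house|
|line      system|
|dinosaur        |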